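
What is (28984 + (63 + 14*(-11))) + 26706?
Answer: 55599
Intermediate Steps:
(28984 + (63 + 14*(-11))) + 26706 = (28984 + (63 - 154)) + 26706 = (28984 - 91) + 26706 = 28893 + 26706 = 55599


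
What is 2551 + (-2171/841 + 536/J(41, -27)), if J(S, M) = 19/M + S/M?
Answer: 9701854/4205 ≈ 2307.2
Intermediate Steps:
2551 + (-2171/841 + 536/J(41, -27)) = 2551 + (-2171/841 + 536/(((19 + 41)/(-27)))) = 2551 + (-2171*1/841 + 536/((-1/27*60))) = 2551 + (-2171/841 + 536/(-20/9)) = 2551 + (-2171/841 + 536*(-9/20)) = 2551 + (-2171/841 - 1206/5) = 2551 - 1025101/4205 = 9701854/4205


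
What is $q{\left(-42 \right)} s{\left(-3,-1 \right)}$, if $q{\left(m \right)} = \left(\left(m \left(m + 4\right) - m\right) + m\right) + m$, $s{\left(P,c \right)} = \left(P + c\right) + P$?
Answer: $-10878$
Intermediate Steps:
$s{\left(P,c \right)} = c + 2 P$
$q{\left(m \right)} = m + m \left(4 + m\right)$ ($q{\left(m \right)} = \left(\left(m \left(4 + m\right) - m\right) + m\right) + m = \left(\left(- m + m \left(4 + m\right)\right) + m\right) + m = m \left(4 + m\right) + m = m + m \left(4 + m\right)$)
$q{\left(-42 \right)} s{\left(-3,-1 \right)} = - 42 \left(5 - 42\right) \left(-1 + 2 \left(-3\right)\right) = \left(-42\right) \left(-37\right) \left(-1 - 6\right) = 1554 \left(-7\right) = -10878$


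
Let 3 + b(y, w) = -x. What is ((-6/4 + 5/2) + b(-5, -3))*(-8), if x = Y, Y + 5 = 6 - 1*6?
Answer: -24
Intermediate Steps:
Y = -5 (Y = -5 + (6 - 1*6) = -5 + (6 - 6) = -5 + 0 = -5)
x = -5
b(y, w) = 2 (b(y, w) = -3 - 1*(-5) = -3 + 5 = 2)
((-6/4 + 5/2) + b(-5, -3))*(-8) = ((-6/4 + 5/2) + 2)*(-8) = ((-6*¼ + 5*(½)) + 2)*(-8) = ((-3/2 + 5/2) + 2)*(-8) = (1 + 2)*(-8) = 3*(-8) = -24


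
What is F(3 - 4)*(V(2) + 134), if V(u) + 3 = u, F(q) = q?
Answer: -133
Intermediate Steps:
V(u) = -3 + u
F(3 - 4)*(V(2) + 134) = (3 - 4)*((-3 + 2) + 134) = -(-1 + 134) = -1*133 = -133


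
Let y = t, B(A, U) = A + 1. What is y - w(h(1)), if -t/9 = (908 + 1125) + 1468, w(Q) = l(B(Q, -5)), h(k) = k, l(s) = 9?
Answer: -31518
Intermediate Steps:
B(A, U) = 1 + A
w(Q) = 9
t = -31509 (t = -9*((908 + 1125) + 1468) = -9*(2033 + 1468) = -9*3501 = -31509)
y = -31509
y - w(h(1)) = -31509 - 1*9 = -31509 - 9 = -31518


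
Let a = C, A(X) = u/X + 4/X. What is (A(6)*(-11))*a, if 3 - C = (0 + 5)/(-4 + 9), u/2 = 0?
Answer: -44/3 ≈ -14.667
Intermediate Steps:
u = 0 (u = 2*0 = 0)
A(X) = 4/X (A(X) = 0/X + 4/X = 0 + 4/X = 4/X)
C = 2 (C = 3 - (0 + 5)/(-4 + 9) = 3 - 5/5 = 3 - 1*1 = 3 - 1 = 2)
a = 2
(A(6)*(-11))*a = ((4/6)*(-11))*2 = ((4*(⅙))*(-11))*2 = ((⅔)*(-11))*2 = -22/3*2 = -44/3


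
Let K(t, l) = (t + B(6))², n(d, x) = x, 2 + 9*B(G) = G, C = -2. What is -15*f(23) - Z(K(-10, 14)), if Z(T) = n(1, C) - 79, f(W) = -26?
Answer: 471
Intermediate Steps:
B(G) = -2/9 + G/9
K(t, l) = (4/9 + t)² (K(t, l) = (t + (-2/9 + (⅑)*6))² = (t + (-2/9 + ⅔))² = (t + 4/9)² = (4/9 + t)²)
Z(T) = -81 (Z(T) = -2 - 79 = -81)
-15*f(23) - Z(K(-10, 14)) = -15*(-26) - 1*(-81) = 390 + 81 = 471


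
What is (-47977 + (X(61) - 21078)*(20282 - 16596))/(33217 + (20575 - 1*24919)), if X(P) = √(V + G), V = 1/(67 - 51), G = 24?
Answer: -77741485/28873 + 1843*√385/57746 ≈ -2691.9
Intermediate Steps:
V = 1/16 ≈ 0.062500
X(P) = √385/4 (X(P) = √(1/16 + 24) = √(385/16) = √385/4)
(-47977 + (X(61) - 21078)*(20282 - 16596))/(33217 + (20575 - 1*24919)) = (-47977 + (√385/4 - 21078)*(20282 - 16596))/(33217 + (20575 - 1*24919)) = (-47977 + (-21078 + √385/4)*3686)/(33217 + (20575 - 24919)) = (-47977 + (-77693508 + 1843*√385/2))/(33217 - 4344) = (-77741485 + 1843*√385/2)/28873 = (-77741485 + 1843*√385/2)*(1/28873) = -77741485/28873 + 1843*√385/57746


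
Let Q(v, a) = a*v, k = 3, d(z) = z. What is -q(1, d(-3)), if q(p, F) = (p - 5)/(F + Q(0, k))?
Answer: -4/3 ≈ -1.3333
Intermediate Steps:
q(p, F) = (-5 + p)/F (q(p, F) = (p - 5)/(F + 3*0) = (-5 + p)/(F + 0) = (-5 + p)/F)
-q(1, d(-3)) = -(-5 + 1)/(-3) = -(-1)*(-4)/3 = -1*4/3 = -4/3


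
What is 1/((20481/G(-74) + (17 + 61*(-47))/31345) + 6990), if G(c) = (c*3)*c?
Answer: 34329044/239999694703 ≈ 0.00014304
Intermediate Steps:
G(c) = 3*c² (G(c) = (3*c)*c = 3*c²)
1/((20481/G(-74) + (17 + 61*(-47))/31345) + 6990) = 1/((20481/((3*(-74)²)) + (17 + 61*(-47))/31345) + 6990) = 1/((20481/((3*5476)) + (17 - 2867)*(1/31345)) + 6990) = 1/((20481/16428 - 2850*1/31345) + 6990) = 1/((20481*(1/16428) - 570/6269) + 6990) = 1/((6827/5476 - 570/6269) + 6990) = 1/(39677143/34329044 + 6990) = 1/(239999694703/34329044) = 34329044/239999694703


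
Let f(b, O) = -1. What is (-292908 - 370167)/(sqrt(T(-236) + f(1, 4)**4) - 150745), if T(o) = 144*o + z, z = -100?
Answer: 14279320125/3246298444 + 284175*I*sqrt(3787)/3246298444 ≈ 4.3986 + 0.005387*I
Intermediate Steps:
T(o) = -100 + 144*o (T(o) = 144*o - 100 = -100 + 144*o)
(-292908 - 370167)/(sqrt(T(-236) + f(1, 4)**4) - 150745) = (-292908 - 370167)/(sqrt((-100 + 144*(-236)) + (-1)**4) - 150745) = -663075/(sqrt((-100 - 33984) + 1) - 150745) = -663075/(sqrt(-34084 + 1) - 150745) = -663075/(sqrt(-34083) - 150745) = -663075/(3*I*sqrt(3787) - 150745) = -663075/(-150745 + 3*I*sqrt(3787))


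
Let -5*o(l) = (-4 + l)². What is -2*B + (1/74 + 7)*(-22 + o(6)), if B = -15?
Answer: -24033/185 ≈ -129.91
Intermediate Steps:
o(l) = -(-4 + l)²/5
-2*B + (1/74 + 7)*(-22 + o(6)) = -2*(-15) + (1/74 + 7)*(-22 - (-4 + 6)²/5) = 30 + (1/74 + 7)*(-22 - ⅕*2²) = 30 + 519*(-22 - ⅕*4)/74 = 30 + 519*(-22 - ⅘)/74 = 30 + (519/74)*(-114/5) = 30 - 29583/185 = -24033/185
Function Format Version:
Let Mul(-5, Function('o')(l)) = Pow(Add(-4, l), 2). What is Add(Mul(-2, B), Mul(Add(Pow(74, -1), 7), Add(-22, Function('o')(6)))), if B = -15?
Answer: Rational(-24033, 185) ≈ -129.91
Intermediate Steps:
Function('o')(l) = Mul(Rational(-1, 5), Pow(Add(-4, l), 2))
Add(Mul(-2, B), Mul(Add(Pow(74, -1), 7), Add(-22, Function('o')(6)))) = Add(Mul(-2, -15), Mul(Add(Pow(74, -1), 7), Add(-22, Mul(Rational(-1, 5), Pow(Add(-4, 6), 2))))) = Add(30, Mul(Add(Rational(1, 74), 7), Add(-22, Mul(Rational(-1, 5), Pow(2, 2))))) = Add(30, Mul(Rational(519, 74), Add(-22, Mul(Rational(-1, 5), 4)))) = Add(30, Mul(Rational(519, 74), Add(-22, Rational(-4, 5)))) = Add(30, Mul(Rational(519, 74), Rational(-114, 5))) = Add(30, Rational(-29583, 185)) = Rational(-24033, 185)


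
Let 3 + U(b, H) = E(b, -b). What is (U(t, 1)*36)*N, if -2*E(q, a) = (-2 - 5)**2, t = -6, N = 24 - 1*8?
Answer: -15840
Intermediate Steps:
N = 16 (N = 24 - 8 = 16)
E(q, a) = -49/2 (E(q, a) = -(-2 - 5)**2/2 = -1/2*(-7)**2 = -1/2*49 = -49/2)
U(b, H) = -55/2 (U(b, H) = -3 - 49/2 = -55/2)
(U(t, 1)*36)*N = -55/2*36*16 = -990*16 = -15840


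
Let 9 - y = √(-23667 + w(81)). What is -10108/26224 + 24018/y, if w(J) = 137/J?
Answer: 109929243155/12610144756 + 216162*I*√1916890/1923451 ≈ 8.7175 + 155.6*I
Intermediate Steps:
y = 9 - I*√1916890/9 (y = 9 - √(-23667 + 137/81) = 9 - √(-1916890/81) = 9 - I*√1916890/9 ≈ 9.0 - 153.84*I)
-10108/26224 + 24018/y = -10108/26224 + 24018/(9 - I*√1916890/9) = -10108*1/26224 + 24018/(9 - I*√1916890/9) = -2527/6556 + 24018/(9 - I*√1916890/9)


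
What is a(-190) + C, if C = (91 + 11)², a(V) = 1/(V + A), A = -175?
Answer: 3797459/365 ≈ 10404.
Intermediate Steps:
a(V) = 1/(-175 + V) (a(V) = 1/(V - 175) = 1/(-175 + V))
C = 10404 (C = 102² = 10404)
a(-190) + C = 1/(-175 - 190) + 10404 = 1/(-365) + 10404 = -1/365 + 10404 = 3797459/365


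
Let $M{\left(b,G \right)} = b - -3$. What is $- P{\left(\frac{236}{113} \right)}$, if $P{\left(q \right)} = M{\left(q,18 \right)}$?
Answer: $- \frac{575}{113} \approx -5.0885$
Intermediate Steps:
$M{\left(b,G \right)} = 3 + b$ ($M{\left(b,G \right)} = b + 3 = 3 + b$)
$P{\left(q \right)} = 3 + q$
$- P{\left(\frac{236}{113} \right)} = - (3 + \frac{236}{113}) = \left(-1\right) \frac{575}{113} = - \frac{575}{113}$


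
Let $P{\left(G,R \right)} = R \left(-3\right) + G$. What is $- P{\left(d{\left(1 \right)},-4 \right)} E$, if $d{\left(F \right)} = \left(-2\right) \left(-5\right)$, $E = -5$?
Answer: $110$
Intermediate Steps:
$d{\left(F \right)} = 10$
$P{\left(G,R \right)} = G - 3 R$ ($P{\left(G,R \right)} = - 3 R + G = G - 3 R$)
$- P{\left(d{\left(1 \right)},-4 \right)} E = - (10 - -12) \left(-5\right) = - (10 + 12) \left(-5\right) = \left(-1\right) 22 \left(-5\right) = \left(-22\right) \left(-5\right) = 110$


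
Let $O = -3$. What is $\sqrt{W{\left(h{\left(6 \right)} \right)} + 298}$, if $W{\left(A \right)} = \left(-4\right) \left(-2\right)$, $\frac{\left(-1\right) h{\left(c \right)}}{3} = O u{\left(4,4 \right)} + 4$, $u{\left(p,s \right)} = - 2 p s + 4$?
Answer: $3 \sqrt{34} \approx 17.493$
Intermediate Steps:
$u{\left(p,s \right)} = 4 - 2 p s$ ($u{\left(p,s \right)} = - 2 p s + 4 = 4 - 2 p s$)
$h{\left(c \right)} = -264$ ($h{\left(c \right)} = - 3 \left(- 3 \left(4 - 8 \cdot 4\right) + 4\right) = - 3 \left(- 3 \left(4 - 32\right) + 4\right) = - 3 \left(\left(-3\right) \left(-28\right) + 4\right) = - 3 \left(84 + 4\right) = \left(-3\right) 88 = -264$)
$W{\left(A \right)} = 8$
$\sqrt{W{\left(h{\left(6 \right)} \right)} + 298} = \sqrt{8 + 298} = \sqrt{306} = 3 \sqrt{34}$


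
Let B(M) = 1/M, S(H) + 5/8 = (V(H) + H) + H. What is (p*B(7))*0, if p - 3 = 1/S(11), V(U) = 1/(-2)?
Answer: 0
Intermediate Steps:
V(U) = -½
S(H) = -9/8 + 2*H (S(H) = -5/8 + ((-½ + H) + H) = -5/8 + (-½ + 2*H) = -9/8 + 2*H)
p = 509/167 (p = 3 + 1/(-9/8 + 2*11) = 3 + 1/(-9/8 + 22) = 3 + 1/(167/8) = 3 + 8/167 = 509/167 ≈ 3.0479)
(p*B(7))*0 = ((509/167)/7)*0 = ((509/167)*(⅐))*0 = (509/1169)*0 = 0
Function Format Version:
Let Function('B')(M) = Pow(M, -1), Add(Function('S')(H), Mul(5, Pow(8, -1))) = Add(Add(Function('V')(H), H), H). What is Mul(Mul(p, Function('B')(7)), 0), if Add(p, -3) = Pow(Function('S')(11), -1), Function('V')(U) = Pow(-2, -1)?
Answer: 0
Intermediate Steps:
Function('V')(U) = Rational(-1, 2)
Function('S')(H) = Add(Rational(-9, 8), Mul(2, H)) (Function('S')(H) = Add(Rational(-5, 8), Add(Add(Rational(-1, 2), H), H)) = Add(Rational(-5, 8), Add(Rational(-1, 2), Mul(2, H))) = Add(Rational(-9, 8), Mul(2, H)))
p = Rational(509, 167) (p = Add(3, Pow(Add(Rational(-9, 8), Mul(2, 11)), -1)) = Add(3, Pow(Add(Rational(-9, 8), 22), -1)) = Add(3, Pow(Rational(167, 8), -1)) = Add(3, Rational(8, 167)) = Rational(509, 167) ≈ 3.0479)
Mul(Mul(p, Function('B')(7)), 0) = Mul(Mul(Rational(509, 167), Pow(7, -1)), 0) = Mul(Mul(Rational(509, 167), Rational(1, 7)), 0) = Mul(Rational(509, 1169), 0) = 0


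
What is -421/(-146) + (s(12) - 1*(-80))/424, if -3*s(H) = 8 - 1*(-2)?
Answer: 142273/46428 ≈ 3.0644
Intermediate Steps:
s(H) = -10/3 (s(H) = -(8 - 1*(-2))/3 = -(8 + 2)/3 = -1/3*10 = -10/3)
-421/(-146) + (s(12) - 1*(-80))/424 = -421/(-146) + (-10/3 - 1*(-80))/424 = -421*(-1/146) + (-10/3 + 80)*(1/424) = 421/146 + (230/3)*(1/424) = 421/146 + 115/636 = 142273/46428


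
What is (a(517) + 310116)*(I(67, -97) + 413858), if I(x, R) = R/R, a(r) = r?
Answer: 128558262747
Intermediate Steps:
I(x, R) = 1
(a(517) + 310116)*(I(67, -97) + 413858) = (517 + 310116)*(1 + 413858) = 310633*413859 = 128558262747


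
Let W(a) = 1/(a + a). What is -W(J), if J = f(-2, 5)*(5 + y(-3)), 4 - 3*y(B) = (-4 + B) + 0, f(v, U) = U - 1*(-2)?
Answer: -3/364 ≈ -0.0082418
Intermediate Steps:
f(v, U) = 2 + U (f(v, U) = U + 2 = 2 + U)
y(B) = 8/3 - B/3 (y(B) = 4/3 - ((-4 + B) + 0)/3 = 4/3 - (-4 + B)/3 = 4/3 + (4/3 - B/3) = 8/3 - B/3)
J = 182/3 (J = (2 + 5)*(5 + (8/3 - ⅓*(-3))) = 7*(5 + (8/3 + 1)) = 7*(5 + 11/3) = 7*(26/3) = 182/3 ≈ 60.667)
W(a) = 1/(2*a)
-W(J) = -1/(2*182/3) = -3/(2*182) = -1*3/364 = -3/364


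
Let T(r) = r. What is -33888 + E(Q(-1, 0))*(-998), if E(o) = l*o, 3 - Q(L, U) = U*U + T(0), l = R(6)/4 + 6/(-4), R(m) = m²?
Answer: -56343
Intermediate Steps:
l = 15/2 (l = 6²/4 + 6/(-4) = 36*(¼) + 6*(-¼) = 9 - 3/2 = 15/2 ≈ 7.5000)
Q(L, U) = 3 - U² (Q(L, U) = 3 - (U*U + 0) = 3 - (U² + 0) = 3 - U²)
E(o) = 15*o/2
-33888 + E(Q(-1, 0))*(-998) = -33888 + (15*(3 - 1*0²)/2)*(-998) = -33888 + (15*(3 - 1*0)/2)*(-998) = -33888 + (15*(3 + 0)/2)*(-998) = -33888 + ((15/2)*3)*(-998) = -33888 + (45/2)*(-998) = -33888 - 22455 = -56343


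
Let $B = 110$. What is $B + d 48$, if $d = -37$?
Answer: $-1666$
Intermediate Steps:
$B + d 48 = 110 - 1776 = -1666$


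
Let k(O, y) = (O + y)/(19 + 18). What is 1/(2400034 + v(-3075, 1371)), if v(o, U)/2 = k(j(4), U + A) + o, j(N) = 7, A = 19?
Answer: 37/88576502 ≈ 4.1772e-7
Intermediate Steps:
k(O, y) = O/37 + y/37 (k(O, y) = (O + y)/37 = (O + y)*(1/37) = O/37 + y/37)
v(o, U) = 52/37 + 2*o + 2*U/37 (v(o, U) = 2*(((1/37)*7 + (U + 19)/37) + o) = 2*((7/37 + (19 + U)/37) + o) = 2*((7/37 + (19/37 + U/37)) + o) = 2*((26/37 + U/37) + o) = 2*(26/37 + o + U/37) = 52/37 + 2*o + 2*U/37)
1/(2400034 + v(-3075, 1371)) = 1/(2400034 + (52/37 + 2*(-3075) + (2/37)*1371)) = 1/(2400034 + (52/37 - 6150 + 2742/37)) = 1/(2400034 - 224756/37) = 1/(88576502/37) = 37/88576502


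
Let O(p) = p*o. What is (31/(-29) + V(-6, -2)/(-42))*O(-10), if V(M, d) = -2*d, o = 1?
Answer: 7090/609 ≈ 11.642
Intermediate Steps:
O(p) = p (O(p) = p*1 = p)
(31/(-29) + V(-6, -2)/(-42))*O(-10) = (31/(-29) - 2*(-2)/(-42))*(-10) = (31*(-1/29) + 4*(-1/42))*(-10) = (-31/29 - 2/21)*(-10) = -709/609*(-10) = 7090/609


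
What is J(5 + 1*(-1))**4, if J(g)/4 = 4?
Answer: 65536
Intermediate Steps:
J(g) = 16 (J(g) = 4*4 = 16)
J(5 + 1*(-1))**4 = 16**4 = 65536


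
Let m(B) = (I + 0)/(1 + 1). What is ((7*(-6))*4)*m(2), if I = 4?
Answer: -336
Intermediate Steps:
m(B) = 2 (m(B) = (4 + 0)/(1 + 1) = 4/2 = 4*(1/2) = 2)
((7*(-6))*4)*m(2) = ((7*(-6))*4)*2 = -42*4*2 = -168*2 = -336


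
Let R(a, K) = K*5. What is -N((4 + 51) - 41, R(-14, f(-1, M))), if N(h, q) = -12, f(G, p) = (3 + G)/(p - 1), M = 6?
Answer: 12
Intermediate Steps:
f(G, p) = (3 + G)/(-1 + p)
R(a, K) = 5*K
-N((4 + 51) - 41, R(-14, f(-1, M))) = -1*(-12) = 12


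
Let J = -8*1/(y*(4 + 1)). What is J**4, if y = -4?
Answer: 16/625 ≈ 0.025600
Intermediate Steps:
J = 2/5 (J = -8*(-1/(4*(4 + 1))) = -8/(5*(-4)) = -8/(-20) = -8*(-1/20) = 2/5 ≈ 0.40000)
J**4 = (2/5)**4 = 16/625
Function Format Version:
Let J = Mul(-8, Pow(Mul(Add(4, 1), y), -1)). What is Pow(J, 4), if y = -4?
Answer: Rational(16, 625) ≈ 0.025600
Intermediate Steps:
J = Rational(2, 5) (J = Mul(-8, Pow(Mul(Add(4, 1), -4), -1)) = Mul(-8, Pow(Mul(5, -4), -1)) = Mul(-8, Pow(-20, -1)) = Mul(-8, Rational(-1, 20)) = Rational(2, 5) ≈ 0.40000)
Pow(J, 4) = Pow(Rational(2, 5), 4) = Rational(16, 625)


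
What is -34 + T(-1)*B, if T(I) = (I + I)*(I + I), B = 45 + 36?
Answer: 290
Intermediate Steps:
B = 81
T(I) = 4*I² (T(I) = (2*I)*(2*I) = 4*I²)
-34 + T(-1)*B = -34 + (4*(-1)²)*81 = -34 + (4*1)*81 = -34 + 4*81 = -34 + 324 = 290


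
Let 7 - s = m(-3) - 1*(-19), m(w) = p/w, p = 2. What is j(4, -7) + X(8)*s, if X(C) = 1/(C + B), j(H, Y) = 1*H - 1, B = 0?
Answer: 19/12 ≈ 1.5833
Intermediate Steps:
m(w) = 2/w
j(H, Y) = -1 + H (j(H, Y) = H - 1 = -1 + H)
X(C) = 1/C (X(C) = 1/(C + 0) = 1/C)
s = -34/3 (s = 7 - (2/(-3) - 1*(-19)) = 7 - (2*(-⅓) + 19) = 7 - (-⅔ + 19) = 7 - 1*55/3 = 7 - 55/3 = -34/3 ≈ -11.333)
j(4, -7) + X(8)*s = (-1 + 4) - 34/3/8 = 3 + (⅛)*(-34/3) = 3 - 17/12 = 19/12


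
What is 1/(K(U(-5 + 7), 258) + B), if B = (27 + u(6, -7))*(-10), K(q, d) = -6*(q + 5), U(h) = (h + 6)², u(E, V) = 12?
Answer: -1/804 ≈ -0.0012438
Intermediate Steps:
U(h) = (6 + h)²
K(q, d) = -30 - 6*q (K(q, d) = -6*(5 + q) = -30 - 6*q)
B = -390 (B = (27 + 12)*(-10) = 39*(-10) = -390)
1/(K(U(-5 + 7), 258) + B) = 1/((-30 - 6*(6 + (-5 + 7))²) - 390) = 1/((-30 - 6*(6 + 2)²) - 390) = 1/((-30 - 6*8²) - 390) = 1/((-30 - 6*64) - 390) = 1/((-30 - 384) - 390) = 1/(-414 - 390) = 1/(-804) = -1/804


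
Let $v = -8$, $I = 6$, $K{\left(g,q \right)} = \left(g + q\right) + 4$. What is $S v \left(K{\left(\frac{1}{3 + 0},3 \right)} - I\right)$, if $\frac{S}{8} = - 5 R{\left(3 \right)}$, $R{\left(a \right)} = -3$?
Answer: $-1280$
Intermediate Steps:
$K{\left(g,q \right)} = 4 + g + q$
$S = 120$ ($S = 8 \left(\left(-5\right) \left(-3\right)\right) = 8 \cdot 15 = 120$)
$S v \left(K{\left(\frac{1}{3 + 0},3 \right)} - I\right) = 120 \left(-8\right) \left(\left(4 + \frac{1}{3 + 0} + 3\right) - 6\right) = - 960 \left(\left(4 + \frac{1}{3} + 3\right) - 6\right) = - 960 \left(\frac{22}{3} - 6\right) = \left(-960\right) \frac{4}{3} = -1280$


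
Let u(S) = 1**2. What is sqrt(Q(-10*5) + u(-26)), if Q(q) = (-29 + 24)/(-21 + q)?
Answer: 2*sqrt(1349)/71 ≈ 1.0346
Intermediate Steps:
u(S) = 1
Q(q) = -5/(-21 + q)
sqrt(Q(-10*5) + u(-26)) = sqrt(-5/(-21 - 10*5) + 1) = sqrt(-5/(-21 - 50) + 1) = sqrt(-5/(-71) + 1) = sqrt(-5*(-1/71) + 1) = sqrt(5/71 + 1) = sqrt(76/71) = 2*sqrt(1349)/71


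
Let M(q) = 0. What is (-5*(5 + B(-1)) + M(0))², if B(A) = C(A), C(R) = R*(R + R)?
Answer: 1225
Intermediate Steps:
C(R) = 2*R² (C(R) = R*(2*R) = 2*R²)
B(A) = 2*A²
(-5*(5 + B(-1)) + M(0))² = (-5*(5 + 2*(-1)²) + 0)² = (-5*(5 + 2*1) + 0)² = (-5*(5 + 2) + 0)² = (-5*7 + 0)² = (-35 + 0)² = (-35)² = 1225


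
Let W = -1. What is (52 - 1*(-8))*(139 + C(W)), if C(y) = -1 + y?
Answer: 8220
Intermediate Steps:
(52 - 1*(-8))*(139 + C(W)) = (52 - 1*(-8))*(139 + (-1 - 1)) = (52 + 8)*(139 - 2) = 60*137 = 8220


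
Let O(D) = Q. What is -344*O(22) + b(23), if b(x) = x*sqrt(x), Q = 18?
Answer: -6192 + 23*sqrt(23) ≈ -6081.7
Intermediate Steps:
O(D) = 18
b(x) = x**(3/2)
-344*O(22) + b(23) = -344*18 + 23**(3/2) = -6192 + 23*sqrt(23)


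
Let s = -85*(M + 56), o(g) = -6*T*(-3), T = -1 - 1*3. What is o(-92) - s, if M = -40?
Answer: 1288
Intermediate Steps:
T = -4 (T = -1 - 3 = -4)
o(g) = -72 (o(g) = -6*(-4)*(-3) = 24*(-3) = -72)
s = -1360 (s = -85*(-40 + 56) = -85*16 = -1360)
o(-92) - s = -72 - 1*(-1360) = -72 + 1360 = 1288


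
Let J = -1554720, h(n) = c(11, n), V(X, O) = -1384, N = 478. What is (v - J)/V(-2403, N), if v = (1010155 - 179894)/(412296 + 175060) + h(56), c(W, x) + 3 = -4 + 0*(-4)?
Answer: -913170839089/812900704 ≈ -1123.3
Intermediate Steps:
c(W, x) = -7 (c(W, x) = -3 + (-4 + 0*(-4)) = -3 + (-4 + 0) = -3 - 4 = -7)
h(n) = -7
v = -3281231/587356 (v = (1010155 - 179894)/(412296 + 175060) - 7 = 830261/587356 - 7 = -3281231/587356 ≈ -5.5864)
(v - J)/V(-2403, N) = (-3281231/587356 - 1*(-1554720))/(-1384) = (-3281231/587356 + 1554720)*(-1/1384) = (913170839089/587356)*(-1/1384) = -913170839089/812900704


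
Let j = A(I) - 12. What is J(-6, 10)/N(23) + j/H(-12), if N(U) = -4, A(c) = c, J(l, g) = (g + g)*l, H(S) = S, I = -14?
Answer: 193/6 ≈ 32.167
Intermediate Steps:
J(l, g) = 2*g*l (J(l, g) = (2*g)*l = 2*g*l)
j = -26 (j = -14 - 12 = -26)
J(-6, 10)/N(23) + j/H(-12) = (2*10*(-6))/(-4) - 26/(-12) = -120*(-¼) - 26*(-1/12) = 30 + 13/6 = 193/6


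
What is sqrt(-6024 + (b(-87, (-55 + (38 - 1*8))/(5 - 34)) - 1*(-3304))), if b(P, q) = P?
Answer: I*sqrt(2807) ≈ 52.981*I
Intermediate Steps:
sqrt(-6024 + (b(-87, (-55 + (38 - 1*8))/(5 - 34)) - 1*(-3304))) = sqrt(-6024 + (-87 - 1*(-3304))) = sqrt(-6024 + (-87 + 3304)) = sqrt(-6024 + 3217) = sqrt(-2807) = I*sqrt(2807)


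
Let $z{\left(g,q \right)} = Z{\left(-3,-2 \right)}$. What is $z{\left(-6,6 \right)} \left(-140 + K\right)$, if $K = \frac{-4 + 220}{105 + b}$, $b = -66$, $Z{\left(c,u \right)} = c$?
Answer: $\frac{5244}{13} \approx 403.38$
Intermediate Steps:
$z{\left(g,q \right)} = -3$
$K = \frac{72}{13}$ ($K = \frac{-4 + 220}{105 - 66} = \frac{216}{39} = 216 \cdot \frac{1}{39} = \frac{72}{13} \approx 5.5385$)
$z{\left(-6,6 \right)} \left(-140 + K\right) = - 3 \left(-140 + \frac{72}{13}\right) = \left(-3\right) \left(- \frac{1748}{13}\right) = \frac{5244}{13}$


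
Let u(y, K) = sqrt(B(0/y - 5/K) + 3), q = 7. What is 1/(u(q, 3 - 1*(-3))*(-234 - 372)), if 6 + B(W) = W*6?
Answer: I*sqrt(2)/2424 ≈ 0.00058342*I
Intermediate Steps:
B(W) = -6 + 6*W (B(W) = -6 + W*6 = -6 + 6*W)
u(y, K) = sqrt(-3 - 30/K) (u(y, K) = sqrt((-6 + 6*(0/y - 5/K)) + 3) = sqrt((-6 + 6*(0 - 5/K)) + 3) = sqrt((-6 + 6*(-5/K)) + 3) = sqrt((-6 - 30/K) + 3) = sqrt(-3 - 30/K))
1/(u(q, 3 - 1*(-3))*(-234 - 372)) = 1/((sqrt(3)*sqrt((-10 - (3 - 1*(-3)))/(3 - 1*(-3))))*(-234 - 372)) = 1/((sqrt(3)*sqrt((-10 - (3 + 3))/(3 + 3)))*(-606)) = 1/((sqrt(3)*sqrt((-10 - 1*6)/6))*(-606)) = 1/((sqrt(3)*sqrt((-10 - 6)/6))*(-606)) = 1/((sqrt(3)*sqrt((1/6)*(-16)))*(-606)) = 1/((sqrt(3)*sqrt(-8/3))*(-606)) = 1/((sqrt(3)*(2*I*sqrt(6)/3))*(-606)) = 1/((2*I*sqrt(2))*(-606)) = 1/(-1212*I*sqrt(2)) = I*sqrt(2)/2424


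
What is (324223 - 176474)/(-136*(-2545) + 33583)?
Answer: 147749/379703 ≈ 0.38912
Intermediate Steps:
(324223 - 176474)/(-136*(-2545) + 33583) = 147749/(346120 + 33583) = 147749/379703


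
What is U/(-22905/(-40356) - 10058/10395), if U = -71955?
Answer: 3353907456900/18644797 ≈ 1.7988e+5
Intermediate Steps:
U/(-22905/(-40356) - 10058/10395) = -71955/(-22905/(-40356) - 10058/10395) = -71955/(-22905*(-1/40356) - 10058*1/10395) = -71955/(2545/4484 - 10058/10395) = -71955/(-18644797/46611180) = -71955*(-46611180/18644797) = 3353907456900/18644797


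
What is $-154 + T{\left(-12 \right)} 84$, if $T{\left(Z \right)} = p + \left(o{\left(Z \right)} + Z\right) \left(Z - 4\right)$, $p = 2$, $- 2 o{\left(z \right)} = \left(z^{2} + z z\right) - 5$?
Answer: $206318$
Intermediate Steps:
$o{\left(z \right)} = \frac{5}{2} - z^{2}$ ($o{\left(z \right)} = - \frac{\left(z^{2} + z z\right) - 5}{2} = - \frac{\left(z^{2} + z^{2}\right) - 5}{2} = - \frac{2 z^{2} - 5}{2} = - \frac{-5 + 2 z^{2}}{2} = \frac{5}{2} - z^{2}$)
$T{\left(Z \right)} = 2 + \left(-4 + Z\right) \left(\frac{5}{2} + Z - Z^{2}\right)$ ($T{\left(Z \right)} = 2 + \left(\left(\frac{5}{2} - Z^{2}\right) + Z\right) \left(Z - 4\right) = 2 + \left(\frac{5}{2} + Z - Z^{2}\right) \left(-4 + Z\right) = 2 + \left(-4 + Z\right) \left(\frac{5}{2} + Z - Z^{2}\right)$)
$-154 + T{\left(-12 \right)} 84 = -154 + \left(-8 - \left(-12\right)^{3} + 5 \left(-12\right)^{2} - -18\right) 84 = -154 + \left(-8 - -1728 + 5 \cdot 144 + 18\right) 84 = -154 + \left(-8 + 1728 + 720 + 18\right) 84 = -154 + 2458 \cdot 84 = -154 + 206472 = 206318$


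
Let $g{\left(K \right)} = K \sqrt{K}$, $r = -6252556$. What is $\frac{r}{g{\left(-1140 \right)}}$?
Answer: $- \frac{1563139 i \sqrt{285}}{162450} \approx - 162.44 i$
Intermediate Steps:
$g{\left(K \right)} = K^{\frac{3}{2}}$
$\frac{r}{g{\left(-1140 \right)}} = - \frac{6252556}{\left(-1140\right)^{\frac{3}{2}}} = - \frac{6252556}{\left(-2280\right) i \sqrt{285}} = - 6252556 \frac{i \sqrt{285}}{649800} = - \frac{1563139 i \sqrt{285}}{162450}$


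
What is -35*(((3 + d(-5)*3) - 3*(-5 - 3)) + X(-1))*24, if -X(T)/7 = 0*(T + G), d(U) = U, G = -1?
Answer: -10080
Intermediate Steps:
X(T) = 0 (X(T) = -0*(T - 1) = -0*(-1 + T) = -7*0 = 0)
-35*(((3 + d(-5)*3) - 3*(-5 - 3)) + X(-1))*24 = -35*(((3 - 5*3) - 3*(-5 - 3)) + 0)*24 = -35*(((3 - 15) - 3*(-8)) + 0)*24 = -35*((-12 + 24) + 0)*24 = -35*(12 + 0)*24 = -35*12*24 = -420*24 = -10080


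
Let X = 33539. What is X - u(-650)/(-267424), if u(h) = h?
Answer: 4484566443/133712 ≈ 33539.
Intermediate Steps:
X - u(-650)/(-267424) = 33539 - (-650)/(-267424) = 33539 - (-650)*(-1)/267424 = 33539 - 1*325/133712 = 33539 - 325/133712 = 4484566443/133712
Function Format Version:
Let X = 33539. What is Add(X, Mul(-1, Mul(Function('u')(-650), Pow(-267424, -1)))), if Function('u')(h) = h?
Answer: Rational(4484566443, 133712) ≈ 33539.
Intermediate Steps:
Add(X, Mul(-1, Mul(Function('u')(-650), Pow(-267424, -1)))) = Add(33539, Mul(-1, Mul(-650, Pow(-267424, -1)))) = Add(33539, Mul(-1, Mul(-650, Rational(-1, 267424)))) = Add(33539, Mul(-1, Rational(325, 133712))) = Add(33539, Rational(-325, 133712)) = Rational(4484566443, 133712)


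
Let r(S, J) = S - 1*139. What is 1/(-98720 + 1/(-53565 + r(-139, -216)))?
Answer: -53843/5315380961 ≈ -1.0130e-5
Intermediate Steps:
r(S, J) = -139 + S (r(S, J) = S - 139 = -139 + S)
1/(-98720 + 1/(-53565 + r(-139, -216))) = 1/(-98720 + 1/(-53565 + (-139 - 139))) = 1/(-98720 + 1/(-53565 - 278)) = 1/(-98720 + 1/(-53843)) = 1/(-98720 - 1/53843) = 1/(-5315380961/53843) = -53843/5315380961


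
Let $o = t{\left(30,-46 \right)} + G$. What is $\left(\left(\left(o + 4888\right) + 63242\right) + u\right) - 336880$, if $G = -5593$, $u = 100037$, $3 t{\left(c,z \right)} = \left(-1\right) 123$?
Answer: $-174347$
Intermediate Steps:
$t{\left(c,z \right)} = -41$ ($t{\left(c,z \right)} = \frac{\left(-1\right) 123}{3} = \frac{1}{3} \left(-123\right) = -41$)
$o = -5634$ ($o = -41 - 5593 = -5634$)
$\left(\left(\left(o + 4888\right) + 63242\right) + u\right) - 336880 = \left(\left(\left(-5634 + 4888\right) + 63242\right) + 100037\right) - 336880 = \left(\left(-746 + 63242\right) + 100037\right) - 336880 = \left(62496 + 100037\right) - 336880 = 162533 - 336880 = -174347$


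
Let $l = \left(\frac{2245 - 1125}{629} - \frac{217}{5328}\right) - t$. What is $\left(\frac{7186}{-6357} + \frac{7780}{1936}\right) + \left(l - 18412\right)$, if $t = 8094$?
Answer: $- \frac{615457150634267}{23223595824} \approx -26501.0$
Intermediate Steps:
$l = - \frac{732964553}{90576}$ ($l = \left(\frac{2245 - 1125}{629} - \frac{217}{5328}\right) - 8094 = \left(\left(2245 - 1125\right) \frac{1}{629} - \frac{217}{5328}\right) - 8094 = \left(1120 \cdot \frac{1}{629} - \frac{217}{5328}\right) - 8094 = \left(\frac{1120}{629} - \frac{217}{5328}\right) - 8094 = \frac{157591}{90576} - 8094 = - \frac{732964553}{90576} \approx -8092.3$)
$\left(\frac{7186}{-6357} + \frac{7780}{1936}\right) + \left(l - 18412\right) = \left(\frac{7186}{-6357} + \frac{7780}{1936}\right) - \frac{2400649865}{90576} = \left(7186 \left(- \frac{1}{6357}\right) + 7780 \cdot \frac{1}{1936}\right) - \frac{2400649865}{90576} = \left(- \frac{7186}{6357} + \frac{1945}{484}\right) - \frac{2400649865}{90576} = \frac{8886341}{3076788} - \frac{2400649865}{90576} = - \frac{615457150634267}{23223595824}$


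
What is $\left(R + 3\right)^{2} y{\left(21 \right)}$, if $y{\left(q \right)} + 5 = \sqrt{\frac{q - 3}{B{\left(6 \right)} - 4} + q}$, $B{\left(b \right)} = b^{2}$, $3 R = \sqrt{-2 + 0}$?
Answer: $\frac{\left(9 + i \sqrt{2}\right)^{2} \left(-20 + \sqrt{345}\right)}{36} \approx -3.1289 - 1.0082 i$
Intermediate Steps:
$R = \frac{i \sqrt{2}}{3}$ ($R = \frac{\sqrt{-2 + 0}}{3} = \frac{\sqrt{-2}}{3} = \frac{i \sqrt{2}}{3} \approx 0.4714 i$)
$y{\left(q \right)} = -5 + \sqrt{- \frac{3}{32} + \frac{33 q}{32}}$ ($y{\left(q \right)} = -5 + \sqrt{\frac{q - 3}{6^{2} - 4} + q} = -5 + \sqrt{\frac{-3 + q}{36 - 4} + q} = -5 + \sqrt{\frac{-3 + q}{32} + q} = -5 + \sqrt{\left(-3 + q\right) \frac{1}{32} + q} = -5 + \sqrt{\left(- \frac{3}{32} + \frac{q}{32}\right) + q} = -5 + \sqrt{- \frac{3}{32} + \frac{33 q}{32}}$)
$\left(R + 3\right)^{2} y{\left(21 \right)} = \left(\frac{i \sqrt{2}}{3} + 3\right)^{2} \left(-5 + \frac{\sqrt{-6 + 66 \cdot 21}}{8}\right) = \left(3 + \frac{i \sqrt{2}}{3}\right)^{2} \left(-5 + \frac{\sqrt{-6 + 1386}}{8}\right) = \left(3 + \frac{i \sqrt{2}}{3}\right)^{2} \left(-5 + \frac{\sqrt{1380}}{8}\right) = \left(3 + \frac{i \sqrt{2}}{3}\right)^{2} \left(-5 + \frac{2 \sqrt{345}}{8}\right) = \left(3 + \frac{i \sqrt{2}}{3}\right)^{2} \left(-5 + \frac{\sqrt{345}}{4}\right)$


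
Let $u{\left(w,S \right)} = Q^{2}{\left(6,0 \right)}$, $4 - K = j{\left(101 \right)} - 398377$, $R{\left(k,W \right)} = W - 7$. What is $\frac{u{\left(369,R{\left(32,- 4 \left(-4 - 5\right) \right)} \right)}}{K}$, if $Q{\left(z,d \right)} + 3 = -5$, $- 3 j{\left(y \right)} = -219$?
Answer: $\frac{16}{99577} \approx 0.00016068$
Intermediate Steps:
$j{\left(y \right)} = 73$ ($j{\left(y \right)} = \left(- \frac{1}{3}\right) \left(-219\right) = 73$)
$Q{\left(z,d \right)} = -8$ ($Q{\left(z,d \right)} = -3 - 5 = -8$)
$R{\left(k,W \right)} = -7 + W$
$K = 398308$ ($K = 4 - \left(73 - 398377\right) = 4 - -398304 = 4 + 398304 = 398308$)
$u{\left(w,S \right)} = 64$ ($u{\left(w,S \right)} = \left(-8\right)^{2} = 64$)
$\frac{u{\left(369,R{\left(32,- 4 \left(-4 - 5\right) \right)} \right)}}{K} = \frac{64}{398308} = 64 \cdot \frac{1}{398308} = \frac{16}{99577}$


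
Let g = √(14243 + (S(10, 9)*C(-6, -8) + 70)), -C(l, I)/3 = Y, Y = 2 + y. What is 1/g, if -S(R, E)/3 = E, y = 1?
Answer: √3639/7278 ≈ 0.0082886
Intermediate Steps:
Y = 3 (Y = 2 + 1 = 3)
S(R, E) = -3*E
C(l, I) = -9 (C(l, I) = -3*3 = -9)
g = 2*√3639 (g = √(14243 + (-3*9*(-9) + 70)) = √(14243 + (-27*(-9) + 70)) = √(14243 + (243 + 70)) = √(14243 + 313) = √14556 = 2*√3639 ≈ 120.65)
1/g = 1/(2*√3639) = √3639/7278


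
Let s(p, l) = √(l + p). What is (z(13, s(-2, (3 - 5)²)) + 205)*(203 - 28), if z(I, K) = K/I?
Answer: 35875 + 175*√2/13 ≈ 35894.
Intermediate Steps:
(z(13, s(-2, (3 - 5)²)) + 205)*(203 - 28) = (√((3 - 5)² - 2)/13 + 205)*(203 - 28) = (√((-2)² - 2)*(1/13) + 205)*175 = (√(4 - 2)*(1/13) + 205)*175 = (√2*(1/13) + 205)*175 = (√2/13 + 205)*175 = (205 + √2/13)*175 = 35875 + 175*√2/13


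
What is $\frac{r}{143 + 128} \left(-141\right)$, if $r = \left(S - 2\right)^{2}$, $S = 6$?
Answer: $- \frac{2256}{271} \approx -8.3247$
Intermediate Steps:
$r = 16$ ($r = \left(6 - 2\right)^{2} = 4^{2} = 16$)
$\frac{r}{143 + 128} \left(-141\right) = \frac{1}{143 + 128} \cdot 16 \left(-141\right) = \frac{1}{271} \cdot 16 \left(-141\right) = \frac{16}{271} \left(-141\right) = - \frac{2256}{271}$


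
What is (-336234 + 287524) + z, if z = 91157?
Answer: 42447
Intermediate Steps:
(-336234 + 287524) + z = (-336234 + 287524) + 91157 = -48710 + 91157 = 42447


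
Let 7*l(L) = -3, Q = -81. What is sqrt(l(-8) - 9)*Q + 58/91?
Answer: 58/91 - 81*I*sqrt(462)/7 ≈ 0.63736 - 248.72*I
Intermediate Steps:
l(L) = -3/7 (l(L) = (1/7)*(-3) = -3/7)
sqrt(l(-8) - 9)*Q + 58/91 = sqrt(-3/7 - 9)*(-81) + 58/91 = sqrt(-66/7)*(-81) + 58*(1/91) = (I*sqrt(462)/7)*(-81) + 58/91 = -81*I*sqrt(462)/7 + 58/91 = 58/91 - 81*I*sqrt(462)/7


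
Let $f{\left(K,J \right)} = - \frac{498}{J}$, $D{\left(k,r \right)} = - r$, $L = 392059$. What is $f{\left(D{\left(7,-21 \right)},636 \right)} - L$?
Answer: $- \frac{41558337}{106} \approx -3.9206 \cdot 10^{5}$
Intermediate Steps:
$f{\left(D{\left(7,-21 \right)},636 \right)} - L = - \frac{498}{636} - 392059 = \left(-498\right) \frac{1}{636} - 392059 = - \frac{83}{106} - 392059 = - \frac{41558337}{106}$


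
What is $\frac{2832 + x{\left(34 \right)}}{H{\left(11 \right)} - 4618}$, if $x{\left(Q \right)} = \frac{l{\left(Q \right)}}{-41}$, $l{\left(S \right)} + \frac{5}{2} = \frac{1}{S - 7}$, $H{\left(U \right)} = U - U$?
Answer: $- \frac{6270181}{10224252} \approx -0.61327$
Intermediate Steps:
$H{\left(U \right)} = 0$
$l{\left(S \right)} = - \frac{5}{2} + \frac{1}{-7 + S}$ ($l{\left(S \right)} = - \frac{5}{2} + \frac{1}{S - 7} = - \frac{5}{2} + \frac{1}{-7 + S}$)
$x{\left(Q \right)} = - \frac{37 - 5 Q}{82 \left(-7 + Q\right)}$ ($x{\left(Q \right)} = \frac{\frac{1}{2} \frac{1}{-7 + Q} \left(37 - 5 Q\right)}{-41} = \frac{37 - 5 Q}{2 \left(-7 + Q\right)} \left(- \frac{1}{41}\right) = - \frac{37 - 5 Q}{82 \left(-7 + Q\right)}$)
$\frac{2832 + x{\left(34 \right)}}{H{\left(11 \right)} - 4618} = \frac{2832 + \frac{-37 + 5 \cdot 34}{82 \left(-7 + 34\right)}}{0 - 4618} = \frac{2832 + \frac{-37 + 170}{82 \cdot 27}}{-4618} = \left(2832 + \frac{1}{82} \cdot \frac{1}{27} \cdot 133\right) \left(- \frac{1}{4618}\right) = \left(2832 + \frac{133}{2214}\right) \left(- \frac{1}{4618}\right) = \frac{6270181}{2214} \left(- \frac{1}{4618}\right) = - \frac{6270181}{10224252}$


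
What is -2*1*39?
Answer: -78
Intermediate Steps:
-2*1*39 = -2*39 = -78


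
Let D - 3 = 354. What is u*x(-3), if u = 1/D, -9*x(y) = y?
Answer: 1/1071 ≈ 0.00093371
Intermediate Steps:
D = 357 (D = 3 + 354 = 357)
x(y) = -y/9
u = 1/357 ≈ 0.0028011
u*x(-3) = (-⅑*(-3))/357 = (1/357)*(⅓) = 1/1071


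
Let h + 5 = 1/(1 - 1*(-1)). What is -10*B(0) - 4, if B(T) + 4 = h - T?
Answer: 81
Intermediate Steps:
h = -9/2 (h = -5 + 1/(1 - 1*(-1)) = -5 + 1/(1 + 1) = -5 + 1/2 = -5 + ½ = -9/2 ≈ -4.5000)
B(T) = -17/2 - T (B(T) = -4 + (-9/2 - T) = -17/2 - T)
-10*B(0) - 4 = -10*(-17/2 - 1*0) - 4 = -10*(-17/2 + 0) - 4 = -10*(-17/2) - 4 = 85 - 4 = 81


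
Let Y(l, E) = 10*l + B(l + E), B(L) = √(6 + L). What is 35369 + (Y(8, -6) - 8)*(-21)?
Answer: 33857 - 42*√2 ≈ 33798.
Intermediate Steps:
Y(l, E) = √(6 + E + l) + 10*l (Y(l, E) = 10*l + √(6 + (l + E)) = 10*l + √(6 + (E + l)) = 10*l + √(6 + E + l) = √(6 + E + l) + 10*l)
35369 + (Y(8, -6) - 8)*(-21) = 35369 + ((√(6 - 6 + 8) + 10*8) - 8)*(-21) = 35369 + ((√8 + 80) - 8)*(-21) = 35369 + ((2*√2 + 80) - 8)*(-21) = 35369 + ((80 + 2*√2) - 8)*(-21) = 35369 + (72 + 2*√2)*(-21) = 35369 + (-1512 - 42*√2) = 33857 - 42*√2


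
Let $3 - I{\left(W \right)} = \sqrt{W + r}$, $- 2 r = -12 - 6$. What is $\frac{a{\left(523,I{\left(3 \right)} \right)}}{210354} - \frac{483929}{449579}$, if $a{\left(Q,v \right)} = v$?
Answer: $- \frac{33931684043}{31523580322} - \frac{\sqrt{3}}{105177} \approx -1.0764$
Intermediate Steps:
$r = 9$ ($r = - \frac{-12 - 6}{2} = \left(- \frac{1}{2}\right) \left(-18\right) = 9$)
$I{\left(W \right)} = 3 - \sqrt{9 + W}$ ($I{\left(W \right)} = 3 - \sqrt{W + 9} = 3 - \sqrt{9 + W}$)
$\frac{a{\left(523,I{\left(3 \right)} \right)}}{210354} - \frac{483929}{449579} = \frac{3 - \sqrt{9 + 3}}{210354} - \frac{483929}{449579} = \left(3 - \sqrt{12}\right) \frac{1}{210354} - \frac{483929}{449579} = \left(3 - 2 \sqrt{3}\right) \frac{1}{210354} - \frac{483929}{449579} = \left(\frac{1}{70118} - \frac{\sqrt{3}}{105177}\right) - \frac{483929}{449579} = - \frac{33931684043}{31523580322} - \frac{\sqrt{3}}{105177}$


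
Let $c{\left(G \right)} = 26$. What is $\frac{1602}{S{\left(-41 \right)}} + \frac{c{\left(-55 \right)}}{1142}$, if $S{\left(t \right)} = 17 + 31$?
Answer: $\frac{152561}{4568} \approx 33.398$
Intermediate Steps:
$S{\left(t \right)} = 48$
$\frac{1602}{S{\left(-41 \right)}} + \frac{c{\left(-55 \right)}}{1142} = \frac{1602}{48} + \frac{26}{1142} = 1602 \cdot \frac{1}{48} + 26 \cdot \frac{1}{1142} = \frac{267}{8} + \frac{13}{571} = \frac{152561}{4568}$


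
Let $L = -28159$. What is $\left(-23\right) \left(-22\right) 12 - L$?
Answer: $34231$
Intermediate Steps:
$\left(-23\right) \left(-22\right) 12 - L = \left(-23\right) \left(-22\right) 12 - -28159 = 506 \cdot 12 + 28159 = 6072 + 28159 = 34231$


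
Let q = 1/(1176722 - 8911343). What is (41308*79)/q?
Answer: -25240636217172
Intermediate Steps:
q = -1/7734621 (q = 1/(-7734621) = -1/7734621 ≈ -1.2929e-7)
(41308*79)/q = (41308*79)/(-1/7734621) = 3263332*(-7734621) = -25240636217172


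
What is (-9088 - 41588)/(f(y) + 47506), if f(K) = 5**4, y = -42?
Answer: -50676/48131 ≈ -1.0529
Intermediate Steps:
f(K) = 625
(-9088 - 41588)/(f(y) + 47506) = (-9088 - 41588)/(625 + 47506) = -50676/48131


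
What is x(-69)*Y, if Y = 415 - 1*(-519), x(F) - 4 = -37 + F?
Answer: -95268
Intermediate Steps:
x(F) = -33 + F (x(F) = 4 + (-37 + F) = -33 + F)
Y = 934 (Y = 415 + 519 = 934)
x(-69)*Y = (-33 - 69)*934 = -102*934 = -95268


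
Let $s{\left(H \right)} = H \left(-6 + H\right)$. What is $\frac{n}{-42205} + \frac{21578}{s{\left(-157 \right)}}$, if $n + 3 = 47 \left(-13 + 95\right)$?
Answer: $\frac{812148549}{1080068155} \approx 0.75194$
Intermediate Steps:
$n = 3851$ ($n = -3 + 47 \left(-13 + 95\right) = -3 + 47 \cdot 82 = -3 + 3854 = 3851$)
$\frac{n}{-42205} + \frac{21578}{s{\left(-157 \right)}} = \frac{3851}{-42205} + \frac{21578}{\left(-157\right) \left(-6 - 157\right)} = 3851 \left(- \frac{1}{42205}\right) + \frac{21578}{\left(-157\right) \left(-163\right)} = - \frac{3851}{42205} + \frac{21578}{25591} = \frac{812148549}{1080068155}$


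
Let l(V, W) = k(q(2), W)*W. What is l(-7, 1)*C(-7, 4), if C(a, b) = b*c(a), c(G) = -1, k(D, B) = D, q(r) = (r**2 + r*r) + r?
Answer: -40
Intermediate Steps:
q(r) = r + 2*r**2 (q(r) = (r**2 + r**2) + r = 2*r**2 + r = r + 2*r**2)
C(a, b) = -b (C(a, b) = b*(-1) = -b)
l(V, W) = 10*W (l(V, W) = (2*(1 + 2*2))*W = (2*(1 + 4))*W = (2*5)*W = 10*W)
l(-7, 1)*C(-7, 4) = (10*1)*(-1*4) = 10*(-4) = -40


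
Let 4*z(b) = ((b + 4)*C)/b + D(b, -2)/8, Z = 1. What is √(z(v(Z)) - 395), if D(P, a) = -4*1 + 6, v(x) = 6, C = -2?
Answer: 11*I*√471/12 ≈ 19.894*I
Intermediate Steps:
D(P, a) = 2 (D(P, a) = -4 + 6 = 2)
z(b) = 1/16 + (-8 - 2*b)/(4*b) (z(b) = (((b + 4)*(-2))/b + 2/8)/4 = (((4 + b)*(-2))/b + 2*(⅛))/4 = ((-8 - 2*b)/b + ¼)/4 = (¼ + (-8 - 2*b)/b)/4 = 1/16 + (-8 - 2*b)/(4*b))
√(z(v(Z)) - 395) = √((-7/16 - 2/6) - 395) = √((-7/16 - 2*⅙) - 395) = √((-7/16 - ⅓) - 395) = √(-37/48 - 395) = √(-18997/48) = 11*I*√471/12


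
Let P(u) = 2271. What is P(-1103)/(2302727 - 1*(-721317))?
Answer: 2271/3024044 ≈ 0.00075098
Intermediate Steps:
P(-1103)/(2302727 - 1*(-721317)) = 2271/(2302727 - 1*(-721317)) = 2271/(2302727 + 721317) = 2271/3024044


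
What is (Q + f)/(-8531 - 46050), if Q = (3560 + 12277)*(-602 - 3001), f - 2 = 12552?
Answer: 57048157/54581 ≈ 1045.2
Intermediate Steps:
f = 12554 (f = 2 + 12552 = 12554)
Q = -57060711 (Q = 15837*(-3603) = -57060711)
(Q + f)/(-8531 - 46050) = (-57060711 + 12554)/(-8531 - 46050) = -57048157/(-54581) = -57048157*(-1/54581) = 57048157/54581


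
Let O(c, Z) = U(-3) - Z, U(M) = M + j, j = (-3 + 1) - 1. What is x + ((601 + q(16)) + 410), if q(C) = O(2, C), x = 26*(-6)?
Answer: 833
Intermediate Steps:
x = -156
j = -3 (j = -2 - 1 = -3)
U(M) = -3 + M (U(M) = M - 3 = -3 + M)
O(c, Z) = -6 - Z (O(c, Z) = (-3 - 3) - Z = -6 - Z)
q(C) = -6 - C
x + ((601 + q(16)) + 410) = -156 + ((601 + (-6 - 1*16)) + 410) = -156 + ((601 + (-6 - 16)) + 410) = -156 + ((601 - 22) + 410) = -156 + (579 + 410) = -156 + 989 = 833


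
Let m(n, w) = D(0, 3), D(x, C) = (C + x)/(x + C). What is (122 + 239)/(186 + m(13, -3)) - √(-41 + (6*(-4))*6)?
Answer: 361/187 - I*√185 ≈ 1.9305 - 13.601*I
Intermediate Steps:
D(x, C) = 1 (D(x, C) = (C + x)/(C + x) = 1)
m(n, w) = 1
(122 + 239)/(186 + m(13, -3)) - √(-41 + (6*(-4))*6) = (122 + 239)/(186 + 1) - √(-41 + (6*(-4))*6) = 361/187 - √(-41 - 24*6) = 361*(1/187) - √(-41 - 144) = 361/187 - √(-185) = 361/187 - I*√185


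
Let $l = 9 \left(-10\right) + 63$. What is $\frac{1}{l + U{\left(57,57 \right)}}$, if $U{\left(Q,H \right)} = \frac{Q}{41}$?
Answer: $- \frac{41}{1050} \approx -0.039048$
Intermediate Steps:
$U{\left(Q,H \right)} = \frac{Q}{41}$ ($U{\left(Q,H \right)} = Q \frac{1}{41} = \frac{Q}{41}$)
$l = -27$ ($l = -90 + 63 = -27$)
$\frac{1}{l + U{\left(57,57 \right)}} = \frac{1}{-27 + \frac{1}{41} \cdot 57} = \frac{1}{-27 + \frac{57}{41}} = \frac{1}{- \frac{1050}{41}} = - \frac{41}{1050}$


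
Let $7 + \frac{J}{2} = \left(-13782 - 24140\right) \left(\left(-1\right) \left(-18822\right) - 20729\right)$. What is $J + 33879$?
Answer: $144668373$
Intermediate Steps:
$J = 144634494$ ($J = -14 + 2 \left(-13782 - 24140\right) \left(\left(-1\right) \left(-18822\right) - 20729\right) = -14 + 2 \left(- 37922 \left(18822 - 20729\right)\right) = -14 + 2 \left(\left(-37922\right) \left(-1907\right)\right) = -14 + 2 \cdot 72317254 = -14 + 144634508 = 144634494$)
$J + 33879 = 144634494 + 33879 = 144668373$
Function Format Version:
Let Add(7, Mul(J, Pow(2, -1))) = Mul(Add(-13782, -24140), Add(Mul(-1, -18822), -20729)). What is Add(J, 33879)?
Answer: 144668373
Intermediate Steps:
J = 144634494 (J = Add(-14, Mul(2, Mul(Add(-13782, -24140), Add(Mul(-1, -18822), -20729)))) = Add(-14, Mul(2, Mul(-37922, Add(18822, -20729)))) = Add(-14, Mul(2, Mul(-37922, -1907))) = Add(-14, Mul(2, 72317254)) = Add(-14, 144634508) = 144634494)
Add(J, 33879) = Add(144634494, 33879) = 144668373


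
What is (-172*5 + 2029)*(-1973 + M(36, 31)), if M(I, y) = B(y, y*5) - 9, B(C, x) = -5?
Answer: -2322803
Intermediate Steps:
M(I, y) = -14 (M(I, y) = -5 - 9 = -14)
(-172*5 + 2029)*(-1973 + M(36, 31)) = (-172*5 + 2029)*(-1973 - 14) = (-860 + 2029)*(-1987) = 1169*(-1987) = -2322803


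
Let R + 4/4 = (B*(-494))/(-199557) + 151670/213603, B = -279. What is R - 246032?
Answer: -6814421964029/27697189 ≈ -2.4603e+5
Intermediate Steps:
R = -27159981/27697189 (R = -1 + (-279*(-494)/(-199557) + 151670/213603) = -1 + (137826*(-1/199557) + 151670*(1/213603)) = -1 + (-806/1167 + 151670/213603) = -1 + 537208/27697189 = -27159981/27697189 ≈ -0.98060)
R - 246032 = -27159981/27697189 - 246032 = -6814421964029/27697189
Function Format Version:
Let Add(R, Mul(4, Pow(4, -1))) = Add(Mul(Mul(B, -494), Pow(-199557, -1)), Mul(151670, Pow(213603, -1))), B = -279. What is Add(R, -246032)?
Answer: Rational(-6814421964029, 27697189) ≈ -2.4603e+5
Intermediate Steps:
R = Rational(-27159981, 27697189) (R = Add(-1, Add(Mul(Mul(-279, -494), Pow(-199557, -1)), Mul(151670, Pow(213603, -1)))) = Add(-1, Add(Mul(137826, Rational(-1, 199557)), Mul(151670, Rational(1, 213603)))) = Add(-1, Add(Rational(-806, 1167), Rational(151670, 213603))) = Add(-1, Rational(537208, 27697189)) = Rational(-27159981, 27697189) ≈ -0.98060)
Add(R, -246032) = Add(Rational(-27159981, 27697189), -246032) = Rational(-6814421964029, 27697189)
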